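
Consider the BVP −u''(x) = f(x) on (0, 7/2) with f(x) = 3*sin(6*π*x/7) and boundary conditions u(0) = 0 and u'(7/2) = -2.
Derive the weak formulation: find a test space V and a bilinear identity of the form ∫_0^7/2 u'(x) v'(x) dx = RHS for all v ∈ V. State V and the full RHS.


V = {v ∈ H^1(0, 7/2) : v(0) = 0} (test functions vanish at x = 0 where u is specified); weak form: ∫_0^7/2 u'v' dx = ∫_0^7/2 (3*sin(6*π*x/7)) v dx − 2·v(7/2) for all v ∈ V.

Multiply both sides by a test function v and integrate from 0 to 7/2:
  ∫_0^7/2 −u''(x) v(x) dx = ∫_0^7/2 f(x) v(x) dx.
Integrate the LHS by parts once:
  ∫_0^7/2 −u'' v dx = −[u'(x) v(x)]_0^7/2 + ∫_0^7/2 u'(x) v'(x) dx.
Thus ∫_0^7/2 u'(x) v'(x) dx = ∫_0^7/2 f(x) v(x) dx + [u'(x) v(x)]_0^7/2.
Choose V so that boundary terms are either known or forced to vanish.
Mixed BC: u(0) = 0 (Dirichlet) and u'(7/2) = -2 (Neumann). Define V = {v ∈ H^1(0, 7/2) : v(0) = 0}. Then [u' v]_0^7/2 = u'(7/2)·v(7/2) − u'(0)·0 = − 2·v(7/2).
Weak formulation: find u (satisfying any essential BC) such that ∫_0^7/2 u'(x) v'(x) dx = ∫_0^7/2 f v dx − 2·v(7/2) for all v ∈ V (Dirichlet at 0 absorbed into V; Neumann datum at x = 7/2 contributes the boundary term).
Substituting f(x) = 3*sin(6*π*x/7), the right-hand side is ∫_0^7/2 (3*sin(6*π*x/7)) v dx − 2·v(7/2).


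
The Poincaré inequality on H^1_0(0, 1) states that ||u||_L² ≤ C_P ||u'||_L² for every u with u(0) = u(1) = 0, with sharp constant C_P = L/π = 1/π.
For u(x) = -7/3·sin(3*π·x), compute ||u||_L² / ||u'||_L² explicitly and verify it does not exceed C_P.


||u||_L² / ||u'||_L² = 1/(3*π) < C_P = 1/π.

u(x) = -7/3·sin(3*π·x), so u'(x) = -7*π*cos(3*π*x).
Writing u(x) = A·sin(kπx/L) with A = -7/3 and k = 3, use ∫_0^L sin²(kπx/L) dx = L/2 and ∫_0^L cos²(kπx/L) dx = L/2.
u² = 49/9·sin²(3*π·x) and (u')² = 49*π^2·cos²(3*π·x), and each of sin², cos² integrates to L/2 = 1/2 over (0, 1).
∫_0^1 u² dx = 49/18, so ||u||_L² = 7*sqrt(2)/6.
∫_0^1 (u')² dx = 49*π^2/2, so ||u'||_L² = 7*sqrt(2)*π/2.
Ratio ||u||_L² / ||u'||_L² = 1/(3*π).
Sharp Poincaré constant on H^1_0(0, 1) is C_P = L/π = 1/π, achieved by sin(π·x).
This is the k = 3 harmonic; the ratio L/(kπ) is strictly less than C_P = L/π, consistent with the sharp inequality ||u||_L² ≤ C_P ||u'||_L².


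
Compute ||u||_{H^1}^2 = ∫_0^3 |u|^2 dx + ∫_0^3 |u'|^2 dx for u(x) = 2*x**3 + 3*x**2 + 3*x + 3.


||u||_{H^1}^2 = 611199/70

The H^1 norm (squared) on an interval (0, L) is
  ||u||_{H^1}^2 = ∫_0^L u(x)^2 dx + ∫_0^L u'(x)^2 dx.
Compute u'(x) = 6*x**2 + 6*x + 3.
Then u(x)^2 = 4*x**6 + 12*x**5 + 21*x**4 + 30*x**3 + 27*x**2 + 18*x + 9 and u'(x)^2 = 36*x**4 + 72*x**3 + 72*x**2 + 36*x + 9.
Integrate each monomial from 0 to 3 using ∫_0^3 c·x^n dx = c·3^(n+1)/(n+1):
  ∫_0^3 u(x)^2 dx = ∫_0^3 (4*x^6 + 12*x^5 + 21*x^4 + 30*x^3 + 27*x^2 + 18*x + 9) dx. Term by term:
    ∫_0^3 4*x^6 dx = 8748/7;  ∫_0^3 12*x^5 dx = 1458;  ∫_0^3 21*x^4 dx = 5103/5;
    ∫_0^3 30*x^3 dx = 1215/2;  ∫_0^3 27*x^2 dx = 243;  ∫_0^3 18*x dx = 81;
    ∫_0^3 9 dx = 27.
  Sum: 8748/7 + 1458 + 5103/5 + 1215/2 + 243 + 81 + 27 = 328077/70.
  ∫_0^3 u'(x)^2 dx = ∫_0^3 (36*x^4 + 72*x^3 + 72*x^2 + 36*x + 9) dx. Term by term:
    ∫_0^3 36*x^4 dx = 8748/5;  ∫_0^3 72*x^3 dx = 1458;  ∫_0^3 72*x^2 dx = 648;
    ∫_0^3 36*x dx = 162;  ∫_0^3 9 dx = 27.
  Sum: 8748/5 + 1458 + 648 + 162 + 27 = 20223/5.
Adding: ||u||_{H^1}^2 = 328077/70 + 20223/5 = 611199/70.


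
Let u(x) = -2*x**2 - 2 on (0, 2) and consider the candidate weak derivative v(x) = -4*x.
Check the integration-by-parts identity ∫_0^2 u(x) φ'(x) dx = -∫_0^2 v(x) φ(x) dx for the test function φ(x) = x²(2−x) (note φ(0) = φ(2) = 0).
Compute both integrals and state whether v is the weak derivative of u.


LHS = 32/5, RHS = 32/5. Yes, v = u' weakly.

u(x) = -2*x**2 - 2, classical derivative u'(x) = -4*x.
φ(x) = x²(2−x), so φ'(x) = x*(4 - 3*x).
Note φ(0) = φ(2) = 0, so the boundary term u·φ vanishes.
LHS = ∫_0^2 u(x) φ'(x) dx = ∫_0^2 (6*x^4 - 8*x^3 + 6*x^2 - 8*x) dx. Term by term:
  ∫_0^2 6*x^4 dx = 192/5;  ∫_0^2 -8*x^3 dx = -32;  ∫_0^2 6*x^2 dx = 16;
  ∫_0^2 -8*x dx = -16.
Sum: 192/5 − 32 + 16 − 16 = 32/5.
So LHS = 32/5.
∫_0^2 v(x) φ(x) dx = ∫_0^2 (4*x^4 - 8*x^3) dx. Term by term:
  ∫_0^2 4*x^4 dx = 128/5;  ∫_0^2 -8*x^3 dx = -32.
Sum: 128/5 − 32 = -32/5.
So RHS = -∫_0^2 v(x) φ(x) dx = 32/5.
LHS = RHS, so the identity holds for this test φ.
Moreover u is smooth here and v(x) = u'(x) = -4*x pointwise, so the identity holds for every test function. Hence v is the weak derivative of u.


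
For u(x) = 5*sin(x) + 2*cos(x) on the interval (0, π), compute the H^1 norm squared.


||u||_{H^1(0,π)}^2 = 29*π

u'(x) = -2*sin(x) + 5*cos(x).
Expand u² and (u')² and integrate term by term on (0, π), using: for integers n ≥ 1, ∫_0^π sin²(nx) dx = ∫_0^π cos²(nx) dx = π/2; for n ≠ n', ∫_0^π sin(nx)sin(n'x) dx = ∫_0^π cos(nx)cos(n'x) dx = 0; and by product-to-sum, ∫_0^π sin(nx)cos(n'x) dx = ½∫_0^π [sin((n+n')x) + sin((n−n')x)] dx, which is 0 when n+n' is even and 2n/(n²−n'²) when n+n' is odd (it need not vanish on (0, π)).
  u² squared terms: (2)²·∫cos(x)² dx = 4·π/2 = 2*π;  (5)²·∫sin(x)² dx = 25·π/2 = 25*π/2.
  u² cross terms: 2·(2)·(5)·∫cos(x)·sin(x) dx = 20·(0) = 0.
  So ∫_0^π u² dx = 2*π + 25*π/2 + 0 = 29*π/2.
  (u')² squared terms: (-2)²·∫sin(x)² dx = 4·π/2 = 2*π;  (5)²·∫cos(x)² dx = 25·π/2 = 25*π/2.
  (u')² cross terms: 2·(-2)·(5)·∫sin(x)·cos(x) dx = -20·(0) = 0.
  So ∫_0^π (u')² dx = 2*π + 25*π/2 + 0 = 29*π/2.
||u||_{H^1}^2 = (29*π/2) + (29*π/2) = 29*π.


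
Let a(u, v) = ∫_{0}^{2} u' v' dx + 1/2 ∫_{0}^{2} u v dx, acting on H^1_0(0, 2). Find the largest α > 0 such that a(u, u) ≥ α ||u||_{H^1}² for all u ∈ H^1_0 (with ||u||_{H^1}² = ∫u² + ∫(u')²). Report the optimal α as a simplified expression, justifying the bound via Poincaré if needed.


α = (2 + π^2)/(4 + π^2)

Coercivity of a(·,·) on H^1_0(0, 2) means a(u, u) ≥ α ||u||_{H^1}² for every u ∈ H^1_0.
The interval has length L = 2, and Poincaré/coercivity depend only on L. Here a(u, u) = ∫(u')² + (1/2)·∫u².
Here 0 < c = 1/2 < 1. The condition a(u,u) ≥ α||u||_{H^1}² reads (1−α)∫(u')² ≥ (α−c)∫u². Any admissible α is ≤ 1 (rapidly oscillating u have ∫u²/∫(u')² → 0), and α = 1 would force 0 ≥ (1−c)∫u², impossible since c < 1; so 1−α > 0. By the sharp Poincaré inequality on H^1_0 of an interval of length L, ∫(u')² ≥ (π/L)²∫u² with equality for the first sine mode sin(π(x−x₀)/L) (x₀ the left endpoint), so the inequality holds for all u iff (1−α)(π/L)² ≥ α − c, i.e. α ≤ ((π/L)² + c)/((π/L)² + 1) = (1 + c(L/π)²)/(1 + (L/π)²). With (π/L)² = π^2/4 and c = 1/2, the largest admissible constant is α = ((π/L)² + c)/((π/L)² + 1).
Simplifying, α = (2 + π^2)/(4 + π^2).


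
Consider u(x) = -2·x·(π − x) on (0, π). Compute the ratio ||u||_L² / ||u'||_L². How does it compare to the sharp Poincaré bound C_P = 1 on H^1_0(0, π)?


||u||_L² / ||u'||_L² = sqrt(10)*π/10 < C_P = 1.

u(x) = -2·x·(π − x), so u'(x) = 4*x - 2*π.
u(x) = -2·x·(π − x) vanishes at x = 0 and x = π, so u ∈ H^1_0(0, π). Differentiate via the product rule and integrate the resulting polynomials term by term.
  ∫_0^π u² dx = ∫_0^π (4*x^4 - 8*π*x^3 + 4*π^2*x^2) dx. Term by term:
    ∫_0^π 4*x^4 dx = 4*π^5/5;  ∫_0^π -8*π*x^3 dx = -2*π^5;  ∫_0^π 4*π^2*x^2 dx = 4*π^5/3.
  Sum: 4*π^5/5 − 2*π^5 + 4*π^5/3 = 2*π^5/15.
  ∫_0^π (u')² dx = ∫_0^π (16*x^2 - 16*π*x + 4*π^2) dx. Term by term:
    ∫_0^π 16*x^2 dx = 16*π^3/3;  ∫_0^π -16*π*x dx = -8*π^3;  ∫_0^π 4*π^2 dx = 4*π^3.
  Sum: 16*π^3/3 − 8*π^3 + 4*π^3 = 4*π^3/3.
∫_0^π u² dx = 2*π^5/15, so ||u||_L² = sqrt(30)*π^(5/2)/15.
∫_0^π (u')² dx = 4*π^3/3, so ||u'||_L² = 2*sqrt(3)*π^(3/2)/3.
Ratio ||u||_L² / ||u'||_L² = sqrt(10)*π/10.
Sharp Poincaré constant on H^1_0(0, π) is C_P = L/π = 1, achieved by sin(x).
A polynomial bump cannot attain the sharp Poincaré constant (only the first sine eigenfunction does), so the ratio is strictly less than C_P, consistent with ||u||_L² ≤ C_P ||u'||_L².


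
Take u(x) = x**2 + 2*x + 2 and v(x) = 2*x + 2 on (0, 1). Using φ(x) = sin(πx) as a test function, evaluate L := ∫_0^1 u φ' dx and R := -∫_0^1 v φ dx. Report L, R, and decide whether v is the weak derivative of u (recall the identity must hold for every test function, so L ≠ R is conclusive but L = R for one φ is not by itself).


LHS = -6/π, RHS = -6/π. Yes, v = u' weakly.

u(x) = x**2 + 2*x + 2, classical derivative u'(x) = 2*x + 2.
φ(x) = sin(πx), so φ'(x) = π*cos(π*x).
Note φ(0) = φ(1) = 0, so the boundary term u·φ vanishes.
LHS = ∫_0^1 u(x) φ'(x) dx = ∫_0^1 (π*x^2*cos(π*x) + 2*π*x*cos(π*x) + 2*π*cos(π*x)) dx. Term by term:
  ∫_0^1 2*π*cos(π*x) dx = 0;  ∫_0^1 π*x^2*cos(π*x) dx = -2/π;  ∫_0^1 2*π*x*cos(π*x) dx = -4/π.
Sum: 0 − 2/π − 4/π = -6/π.
So LHS = -6/π.
∫_0^1 v(x) φ(x) dx = ∫_0^1 (2*x*sin(π*x) + 2*sin(π*x)) dx. Term by term:
  ∫_0^1 2*sin(π*x) dx = 4/π;  ∫_0^1 2*x*sin(π*x) dx = 2/π.
Sum: 4/π + 2/π = 6/π.
So RHS = -∫_0^1 v(x) φ(x) dx = -6/π.
LHS = RHS, so the identity holds for this test φ.
Moreover u is smooth here and v(x) = u'(x) = 2*x + 2 pointwise, so the identity holds for every test function. Hence v is the weak derivative of u.


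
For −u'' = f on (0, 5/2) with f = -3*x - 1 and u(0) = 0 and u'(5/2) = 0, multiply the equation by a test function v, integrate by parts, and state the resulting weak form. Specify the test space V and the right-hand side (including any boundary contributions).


V = {v ∈ H^1(0, 5/2) : v(0) = 0} (test functions vanish at x = 0 where u is specified); weak form: ∫_0^5/2 u'v' dx = ∫_0^5/2 (-3*x - 1) v dx for all v ∈ V.

Multiply both sides by a test function v and integrate from 0 to 5/2:
  ∫_0^5/2 −u''(x) v(x) dx = ∫_0^5/2 f(x) v(x) dx.
Integrate the LHS by parts once:
  ∫_0^5/2 −u'' v dx = −[u'(x) v(x)]_0^5/2 + ∫_0^5/2 u'(x) v'(x) dx.
Thus ∫_0^5/2 u'(x) v'(x) dx = ∫_0^5/2 f(x) v(x) dx + [u'(x) v(x)]_0^5/2.
Choose V so that boundary terms are either known or forced to vanish.
Mixed BC: u(0) = 0 (Dirichlet) and u'(5/2) = 0 (Neumann). Define V = {v ∈ H^1(0, 5/2) : v(0) = 0}. Then [u' v]_0^5/2 = u'(5/2)·v(5/2) − u'(0)·0 = 0.
Weak formulation: find u (satisfying any essential BC) such that ∫_0^5/2 u'(x) v'(x) dx = ∫_0^5/2 f v dx for all v ∈ V (Dirichlet at 0 absorbed into V; the Neumann datum at x = 5/2 is zero, so no boundary term remains).
Substituting f(x) = -3*x - 1, the right-hand side is ∫_0^5/2 (-3*x - 1) v dx.


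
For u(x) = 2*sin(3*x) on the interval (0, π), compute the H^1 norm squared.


||u||_{H^1(0,π)}^2 = 20*π

u'(x) = 6*cos(3*x).
Expand u² and (u')² and integrate term by term on (0, π), using: for integers n ≥ 1, ∫_0^π sin²(nx) dx = ∫_0^π cos²(nx) dx = π/2; for n ≠ n', ∫_0^π sin(nx)sin(n'x) dx = ∫_0^π cos(nx)cos(n'x) dx = 0; and by product-to-sum, ∫_0^π sin(nx)cos(n'x) dx = ½∫_0^π [sin((n+n')x) + sin((n−n')x)] dx, which is 0 when n+n' is even and 2n/(n²−n'²) when n+n' is odd (it need not vanish on (0, π)).
  u² squared terms: (2)²·∫sin(3x)² dx = 4·π/2 = 2*π.
  So ∫_0^π u² dx = 2*π.
  (u')² squared terms: (6)²·∫cos(3x)² dx = 36·π/2 = 18*π.
  So ∫_0^π (u')² dx = 18*π.
||u||_{H^1}^2 = (2*π) + (18*π) = 20*π.


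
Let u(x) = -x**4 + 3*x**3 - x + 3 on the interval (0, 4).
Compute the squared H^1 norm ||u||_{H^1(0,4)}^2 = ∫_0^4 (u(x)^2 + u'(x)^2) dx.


||u||_{H^1}^2 = 1930088/315

The H^1 norm (squared) on an interval (0, L) is
  ||u||_{H^1}^2 = ∫_0^L u(x)^2 dx + ∫_0^L u'(x)^2 dx.
Compute u'(x) = -4*x**3 + 9*x**2 - 1.
Then u(x)^2 = x**8 - 6*x**7 + 9*x**6 + 2*x**5 - 12*x**4 + 18*x**3 + x**2 - 6*x + 9 and u'(x)^2 = 16*x**6 - 72*x**5 + 81*x**4 + 8*x**3 - 18*x**2 + 1.
Integrate each monomial from 0 to 4 using ∫_0^4 c·x^n dx = c·4^(n+1)/(n+1):
  ∫_0^4 u(x)^2 dx = ∫_0^4 (x^8 - 6*x^7 + 9*x^6 + 2*x^5 - 12*x^4 + 18*x^3 + x^2 - 6*x + 9) dx. Term by term:
    ∫_0^4 x^8 dx = 262144/9;  ∫_0^4 -6*x^7 dx = -49152;  ∫_0^4 9*x^6 dx = 147456/7;
    ∫_0^4 2*x^5 dx = 4096/3;  ∫_0^4 -12*x^4 dx = -12288/5;  ∫_0^4 18*x^3 dx = 1152;
    ∫_0^4 x^2 dx = 64/3;  ∫_0^4 -6*x dx = -48;  ∫_0^4 9 dx = 36.
  Sum: 262144/9 − 49152 + 147456/7 + 4096/3 − 12288/5 + 1152 + 64/3 − 48 + 36 = 349436/315.
  ∫_0^4 u'(x)^2 dx = ∫_0^4 (16*x^6 - 72*x^5 + 81*x^4 + 8*x^3 - 18*x^2 + 1) dx. Term by term:
    ∫_0^4 16*x^6 dx = 262144/7;  ∫_0^4 -72*x^5 dx = -49152;  ∫_0^4 81*x^4 dx = 82944/5;
    ∫_0^4 8*x^3 dx = 512;  ∫_0^4 -18*x^2 dx = -384;  ∫_0^4 1 dx = 4.
  Sum: 262144/7 − 49152 + 82944/5 + 512 − 384 + 4 = 175628/35.
Adding: ||u||_{H^1}^2 = 349436/315 + 175628/35 = 1930088/315.


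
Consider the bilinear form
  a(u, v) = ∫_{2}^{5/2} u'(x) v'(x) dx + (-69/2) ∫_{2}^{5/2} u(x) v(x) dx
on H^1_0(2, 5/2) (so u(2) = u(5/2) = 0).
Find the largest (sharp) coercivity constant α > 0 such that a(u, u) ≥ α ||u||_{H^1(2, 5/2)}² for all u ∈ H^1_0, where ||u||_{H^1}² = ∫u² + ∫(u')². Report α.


α = (-69 + 8*π^2)/(2*(1 + 4*π^2))

Coercivity of a(·,·) on H^1_0(2, 5/2) means a(u, u) ≥ α ||u||_{H^1}² for every u ∈ H^1_0.
The interval has length L = 1/2, and Poincaré/coercivity depend only on L. Here a(u, u) = ∫(u')² + (-69/2)·∫u².
Here c = -69/2 < 0 with |c| < (π/L)² = 4*π^2, so coercivity still holds. The condition a(u,u) ≥ α||u||_{H^1}² reads (1−α)∫(u')² ≥ (α−c)∫u². Any admissible α is ≤ 1 (rapidly oscillating u have ∫u²/∫(u')² → 0), and α = 1 would force 0 ≥ (1−c)∫u², impossible since c < 1; so 1−α > 0. By the sharp Poincaré inequality on H^1_0 of an interval of length L, ∫(u')² ≥ (π/L)²∫u² with equality for the first sine mode sin(π(x−x₀)/L) (x₀ the left endpoint), so the inequality holds for all u iff (1−α)(π/L)² ≥ α − c, i.e. α ≤ ((π/L)² + c)/((π/L)² + 1) = (1 + c(L/π)²)/(1 + (L/π)²). (Direct route, valid since c ≤ 0: Poincaré gives c∫u² ≥ c(L/π)²∫(u')², so a(u,u) ≥ (1 + c(L/π)²)∫(u')², while ||u||_{H^1}² ≤ (1 + (L/π)²)∫(u')²; dividing yields the same α.) With (π/L)² = 4*π^2 and c = -69/2, the largest admissible constant is α = ((π/L)² + c)/((π/L)² + 1).
Simplifying, α = (-69 + 8*π^2)/(2*(1 + 4*π^2)).


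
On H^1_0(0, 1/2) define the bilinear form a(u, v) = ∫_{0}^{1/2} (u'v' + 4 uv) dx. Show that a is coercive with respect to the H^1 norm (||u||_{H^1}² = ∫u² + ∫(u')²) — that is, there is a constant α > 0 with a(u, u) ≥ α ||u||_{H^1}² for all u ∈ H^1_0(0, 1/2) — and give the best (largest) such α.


α = 1

Coercivity of a(·,·) on H^1_0(0, 1/2) means a(u, u) ≥ α ||u||_{H^1}² for every u ∈ H^1_0.
The interval has length L = 1/2, and Poincaré/coercivity depend only on L. Here a(u, u) = ∫(u')² + (4)·∫u².
Here c = 4 ≥ 1, so a(u,u) = ∫(u')² + c∫u² ≥ ∫(u')² + ∫u² = ||u||_{H^1}², i.e. α = 1 works. No larger α is possible: a(u,u) ≥ α||u||_{H^1}² means (1−α)∫(u')² ≥ (α−c)∫u², and for the modes u_n = sin(nπ(x−x₀)/L) (x₀ the left endpoint) one has ∫u_n²/∫(u_n')² = (L/(nπ))² → 0, so a(u_n,u_n)/||u_n||_{H^1}² → 1. Hence the optimal constant is α = 1.
Therefore α = 1.


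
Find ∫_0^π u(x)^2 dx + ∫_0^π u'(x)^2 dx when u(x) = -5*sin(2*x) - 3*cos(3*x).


||u||_{H^1(0,π)}^2 = -240 + 215*π/2

u'(x) = 9*sin(3*x) - 10*cos(2*x).
Expand u² and (u')² and integrate term by term on (0, π), using: for integers n ≥ 1, ∫_0^π sin²(nx) dx = ∫_0^π cos²(nx) dx = π/2; for n ≠ n', ∫_0^π sin(nx)sin(n'x) dx = ∫_0^π cos(nx)cos(n'x) dx = 0; and by product-to-sum, ∫_0^π sin(nx)cos(n'x) dx = ½∫_0^π [sin((n+n')x) + sin((n−n')x)] dx, which is 0 when n+n' is even and 2n/(n²−n'²) when n+n' is odd (it need not vanish on (0, π)).
  u² squared terms: (-5)²·∫sin(2x)² dx = 25·π/2 = 25*π/2;  (-3)²·∫cos(3x)² dx = 9·π/2 = 9*π/2.
  u² cross terms: 2·(-5)·(-3)·∫sin(2x)·cos(3x) dx = 30·(-4/5) = -24.
  So ∫_0^π u² dx = 25*π/2 + 9*π/2 − 24 = -24 + 17*π.
  (u')² squared terms: (-10)²·∫cos(2x)² dx = 100·π/2 = 50*π;  (9)²·∫sin(3x)² dx = 81·π/2 = 81*π/2.
  (u')² cross terms: 2·(-10)·(9)·∫cos(2x)·sin(3x) dx = -180·(6/5) = -216.
  So ∫_0^π (u')² dx = 50*π + 81*π/2 − 216 = -216 + 181*π/2.
||u||_{H^1}^2 = (-24 + 17*π) + (-216 + 181*π/2) = -240 + 215*π/2.


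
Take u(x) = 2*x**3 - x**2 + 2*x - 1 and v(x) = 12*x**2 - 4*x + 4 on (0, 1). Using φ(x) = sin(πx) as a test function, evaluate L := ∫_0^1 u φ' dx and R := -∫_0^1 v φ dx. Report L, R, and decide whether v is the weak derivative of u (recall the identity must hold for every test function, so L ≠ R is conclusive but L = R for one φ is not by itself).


LHS = -8/π + 24/π^3, RHS = -16/π + 48/π^3. No, v is not the weak derivative of u.

u(x) = 2*x**3 - x**2 + 2*x - 1, classical derivative u'(x) = 6*x**2 - 2*x + 2.
φ(x) = sin(πx), so φ'(x) = π*cos(π*x).
Note φ(0) = φ(1) = 0, so the boundary term u·φ vanishes.
LHS = ∫_0^1 u(x) φ'(x) dx = ∫_0^1 (2*π*x^3*cos(π*x) - π*x^2*cos(π*x) + 2*π*x*cos(π*x) - π*cos(π*x)) dx. Term by term:
  ∫_0^1 -π*cos(π*x) dx = 0;  ∫_0^1 -π*x^2*cos(π*x) dx = 2/π;  ∫_0^1 2*π*x*cos(π*x) dx = -4/π;
  ∫_0^1 2*π*x^3*cos(π*x) dx = -6/π + 24/π^3.
Sum: 0 + 2/π − 4/π + -6/π + 24/π^3 = -8/π + 24/π^3.
So LHS = -8/π + 24/π^3.
∫_0^1 v(x) φ(x) dx = ∫_0^1 (12*x^2*sin(π*x) - 4*x*sin(π*x) + 4*sin(π*x)) dx. Term by term:
  ∫_0^1 4*sin(π*x) dx = 8/π;  ∫_0^1 -4*x*sin(π*x) dx = -4/π;  ∫_0^1 12*x^2*sin(π*x) dx = -48/π^3 + 12/π.
Sum: 8/π − 4/π + -48/π^3 + 12/π = -48/π^3 + 16/π.
So RHS = -∫_0^1 v(x) φ(x) dx = -16/π + 48/π^3.
LHS − RHS = -24/π^3 + 8/π ≠ 0, so the identity fails.
(For a valid weak derivative the identity must hold for EVERY test function, in particular this one. The failure shows v is NOT the weak derivative of u.)
Correct weak derivative would be u'(x) = 6*x**2 - 2*x + 2.


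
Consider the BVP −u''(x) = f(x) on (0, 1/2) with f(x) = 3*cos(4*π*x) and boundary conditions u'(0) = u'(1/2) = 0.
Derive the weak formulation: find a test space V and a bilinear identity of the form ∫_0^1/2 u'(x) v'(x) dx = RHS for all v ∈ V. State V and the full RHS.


V = H^1(0, 1/2) (no boundary constraint on v; u is determined up to an additive constant); weak form: ∫_0^1/2 u'v' dx = ∫_0^1/2 (3*cos(4*π*x)) v dx for all v ∈ V.

Multiply both sides by a test function v and integrate from 0 to 1/2:
  ∫_0^1/2 −u''(x) v(x) dx = ∫_0^1/2 f(x) v(x) dx.
Integrate the LHS by parts once:
  ∫_0^1/2 −u'' v dx = −[u'(x) v(x)]_0^1/2 + ∫_0^1/2 u'(x) v'(x) dx.
Thus ∫_0^1/2 u'(x) v'(x) dx = ∫_0^1/2 f(x) v(x) dx + [u'(x) v(x)]_0^1/2.
Choose V so that boundary terms are either known or forced to vanish.
u has homogeneous Neumann: u'(0) = u'(1/2) = 0. So [u' v]_0^1/2 = 0·v(1/2) − 0·v(0) = 0 for any v; take V = H^1(0, 1/2).
Weak formulation: find u (satisfying any essential BC) such that ∫_0^1/2 u'(x) v'(x) dx = ∫_0^1/2 f v dx for all v ∈ V (homogeneous Neumann, so boundary terms vanish).
Substituting f(x) = 3*cos(4*π*x), the right-hand side is ∫_0^1/2 (3*cos(4*π*x)) v dx.
Compatibility check (pure Neumann): taking v ≡ 1 ∈ V gives 0 = ∫_0^1/2 f dx + (0) − (0), i.e. ∫_0^1/2 f dx must equal u'(0) − u'(1/2) = 0. Indeed ∫_0^1/2 (3*cos(4*π*x)) dx = 0, so the data are compatible. The solution is then unique only up to an additive constant (fix it e.g. by requiring ∫_0^1/2 u dx = 0).


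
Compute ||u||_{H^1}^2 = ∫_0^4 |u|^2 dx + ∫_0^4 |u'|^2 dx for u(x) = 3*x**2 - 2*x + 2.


||u||_{H^1}^2 = 29408/15

The H^1 norm (squared) on an interval (0, L) is
  ||u||_{H^1}^2 = ∫_0^L u(x)^2 dx + ∫_0^L u'(x)^2 dx.
Compute u'(x) = 6*x - 2.
Then u(x)^2 = 9*x**4 - 12*x**3 + 16*x**2 - 8*x + 4 and u'(x)^2 = 36*x**2 - 24*x + 4.
Integrate each monomial from 0 to 4 using ∫_0^4 c·x^n dx = c·4^(n+1)/(n+1):
  ∫_0^4 u(x)^2 dx = ∫_0^4 (9*x^4 - 12*x^3 + 16*x^2 - 8*x + 4) dx. Term by term:
    ∫_0^4 9*x^4 dx = 9216/5;  ∫_0^4 -12*x^3 dx = -768;  ∫_0^4 16*x^2 dx = 1024/3;
    ∫_0^4 -8*x dx = -64;  ∫_0^4 4 dx = 16.
  Sum: 9216/5 − 768 + 1024/3 − 64 + 16 = 20528/15.
  ∫_0^4 u'(x)^2 dx = ∫_0^4 (36*x^2 - 24*x + 4) dx. Term by term:
    ∫_0^4 36*x^2 dx = 768;  ∫_0^4 -24*x dx = -192;  ∫_0^4 4 dx = 16.
  Sum: 768 − 192 + 16 = 592.
Adding: ||u||_{H^1}^2 = 20528/15 + 592 = 29408/15.


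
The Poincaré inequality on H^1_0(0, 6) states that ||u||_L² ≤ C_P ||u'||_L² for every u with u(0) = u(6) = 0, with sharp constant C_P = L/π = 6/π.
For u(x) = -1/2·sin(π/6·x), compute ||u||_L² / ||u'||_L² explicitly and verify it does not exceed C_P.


||u||_L² / ||u'||_L² = 6/π = C_P.

u(x) = -1/2·sin(π/6·x), so u'(x) = -π*cos(π*x/6)/12.
Writing u(x) = A·sin(kπx/L) with A = -1/2 and k = 1, use ∫_0^L sin²(kπx/L) dx = L/2 and ∫_0^L cos²(kπx/L) dx = L/2.
u² = 1/4·sin²(π/6·x) and (u')² = π^2/144·cos²(π/6·x), and each of sin², cos² integrates to L/2 = 3 over (0, 6).
∫_0^6 u² dx = 3/4, so ||u||_L² = sqrt(3)/2.
∫_0^6 (u')² dx = π^2/48, so ||u'||_L² = sqrt(3)*π/12.
Ratio ||u||_L² / ||u'||_L² = 6/π.
Sharp Poincaré constant on H^1_0(0, 6) is C_P = L/π = 6/π, achieved by sin(π/6·x).
This is the k = 1 eigenfunction (up to amplitude), so the ratio equals the sharp Poincaré constant exactly.


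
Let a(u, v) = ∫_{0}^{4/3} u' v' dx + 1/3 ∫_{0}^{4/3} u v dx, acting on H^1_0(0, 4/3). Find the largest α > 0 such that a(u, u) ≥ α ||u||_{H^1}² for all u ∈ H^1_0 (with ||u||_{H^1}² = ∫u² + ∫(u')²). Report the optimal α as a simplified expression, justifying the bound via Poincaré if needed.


α = (16 + 27*π^2)/(3*(16 + 9*π^2))

Coercivity of a(·,·) on H^1_0(0, 4/3) means a(u, u) ≥ α ||u||_{H^1}² for every u ∈ H^1_0.
The interval has length L = 4/3, and Poincaré/coercivity depend only on L. Here a(u, u) = ∫(u')² + (1/3)·∫u².
Here 0 < c = 1/3 < 1. The condition a(u,u) ≥ α||u||_{H^1}² reads (1−α)∫(u')² ≥ (α−c)∫u². Any admissible α is ≤ 1 (rapidly oscillating u have ∫u²/∫(u')² → 0), and α = 1 would force 0 ≥ (1−c)∫u², impossible since c < 1; so 1−α > 0. By the sharp Poincaré inequality on H^1_0 of an interval of length L, ∫(u')² ≥ (π/L)²∫u² with equality for the first sine mode sin(π(x−x₀)/L) (x₀ the left endpoint), so the inequality holds for all u iff (1−α)(π/L)² ≥ α − c, i.e. α ≤ ((π/L)² + c)/((π/L)² + 1) = (1 + c(L/π)²)/(1 + (L/π)²). With (π/L)² = 9*π^2/16 and c = 1/3, the largest admissible constant is α = ((π/L)² + c)/((π/L)² + 1).
Simplifying, α = (16 + 27*π^2)/(3*(16 + 9*π^2)).


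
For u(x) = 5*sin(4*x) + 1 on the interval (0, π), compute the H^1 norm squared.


||u||_{H^1(0,π)}^2 = 427*π/2

u'(x) = 20*cos(4*x).
Expand u² and (u')² and integrate term by term on (0, π), using: for integers n ≥ 1, ∫_0^π sin²(nx) dx = ∫_0^π cos²(nx) dx = π/2; for n ≠ n', ∫_0^π sin(nx)sin(n'x) dx = ∫_0^π cos(nx)cos(n'x) dx = 0; and by product-to-sum, ∫_0^π sin(nx)cos(n'x) dx = ½∫_0^π [sin((n+n')x) + sin((n−n')x)] dx, which is 0 when n+n' is even and 2n/(n²−n'²) when n+n' is odd (it need not vanish on (0, π)). For the constant mode: ∫_0^π 1 dx = π, ∫_0^π cos(nx) dx = 0, ∫_0^π sin(nx) dx = (1−(−1)^n)/n.
  u² squared terms: (1)²·∫1 dx = 1·π = π;  (5)²·∫sin(4x)² dx = 25·π/2 = 25*π/2.
  u² cross terms: 2·(1)·(5)·∫1·sin(4x) dx = 10·(0) = 0.
  So ∫_0^π u² dx = π + 25*π/2 + 0 = 27*π/2.
  (u')² squared terms: (20)²·∫cos(4x)² dx = 400·π/2 = 200*π.
  So ∫_0^π (u')² dx = 200*π.
||u||_{H^1}^2 = (27*π/2) + (200*π) = 427*π/2.


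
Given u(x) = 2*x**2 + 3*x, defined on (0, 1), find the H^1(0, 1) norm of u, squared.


||u||_{H^1}^2 = 497/15

The H^1 norm (squared) on an interval (0, L) is
  ||u||_{H^1}^2 = ∫_0^L u(x)^2 dx + ∫_0^L u'(x)^2 dx.
Compute u'(x) = 4*x + 3.
Then u(x)^2 = 4*x**4 + 12*x**3 + 9*x**2 and u'(x)^2 = 16*x**2 + 24*x + 9.
Integrate each monomial from 0 to 1 using ∫_0^1 c·x^n dx = c·1^(n+1)/(n+1):
  ∫_0^1 u(x)^2 dx = ∫_0^1 (4*x^4 + 12*x^3 + 9*x^2) dx. Term by term:
    ∫_0^1 4*x^4 dx = 4/5;  ∫_0^1 12*x^3 dx = 3;  ∫_0^1 9*x^2 dx = 3.
  Sum: 4/5 + 3 + 3 = 34/5.
  ∫_0^1 u'(x)^2 dx = ∫_0^1 (16*x^2 + 24*x + 9) dx. Term by term:
    ∫_0^1 16*x^2 dx = 16/3;  ∫_0^1 24*x dx = 12;  ∫_0^1 9 dx = 9.
  Sum: 16/3 + 12 + 9 = 79/3.
Adding: ||u||_{H^1}^2 = 34/5 + 79/3 = 497/15.


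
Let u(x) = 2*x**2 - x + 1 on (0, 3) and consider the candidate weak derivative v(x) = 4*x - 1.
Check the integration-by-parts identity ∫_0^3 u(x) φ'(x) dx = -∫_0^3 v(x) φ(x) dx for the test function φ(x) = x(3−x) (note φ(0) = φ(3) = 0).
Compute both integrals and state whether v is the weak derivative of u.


LHS = -45/2, RHS = -45/2. Yes, v = u' weakly.

u(x) = 2*x**2 - x + 1, classical derivative u'(x) = 4*x - 1.
φ(x) = x(3−x), so φ'(x) = 3 - 2*x.
Note φ(0) = φ(3) = 0, so the boundary term u·φ vanishes.
LHS = ∫_0^3 u(x) φ'(x) dx = ∫_0^3 (-4*x^3 + 8*x^2 - 5*x + 3) dx. Term by term:
  ∫_0^3 -4*x^3 dx = -81;  ∫_0^3 8*x^2 dx = 72;  ∫_0^3 -5*x dx = -45/2;
  ∫_0^3 3 dx = 9.
Sum: -81 + 72 − 45/2 + 9 = -45/2.
So LHS = -45/2.
∫_0^3 v(x) φ(x) dx = ∫_0^3 (-4*x^3 + 13*x^2 - 3*x) dx. Term by term:
  ∫_0^3 -4*x^3 dx = -81;  ∫_0^3 13*x^2 dx = 117;  ∫_0^3 -3*x dx = -27/2.
Sum: -81 + 117 − 27/2 = 45/2.
So RHS = -∫_0^3 v(x) φ(x) dx = -45/2.
LHS = RHS, so the identity holds for this test φ.
Moreover u is smooth here and v(x) = u'(x) = 4*x - 1 pointwise, so the identity holds for every test function. Hence v is the weak derivative of u.


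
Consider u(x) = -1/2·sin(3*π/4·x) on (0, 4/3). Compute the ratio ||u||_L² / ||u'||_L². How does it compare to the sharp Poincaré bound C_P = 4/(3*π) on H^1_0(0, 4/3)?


||u||_L² / ||u'||_L² = 4/(3*π) = C_P.

u(x) = -1/2·sin(3*π/4·x), so u'(x) = -3*π*cos(3*π*x/4)/8.
Writing u(x) = A·sin(kπx/L) with A = -1/2 and k = 1, use ∫_0^L sin²(kπx/L) dx = L/2 and ∫_0^L cos²(kπx/L) dx = L/2.
u² = 1/4·sin²(3*π/4·x) and (u')² = 9*π^2/64·cos²(3*π/4·x), and each of sin², cos² integrates to L/2 = 2/3 over (0, 4/3).
∫_0^4/3 u² dx = 1/6, so ||u||_L² = sqrt(6)/6.
∫_0^4/3 (u')² dx = 3*π^2/32, so ||u'||_L² = sqrt(6)*π/8.
Ratio ||u||_L² / ||u'||_L² = 4/(3*π).
Sharp Poincaré constant on H^1_0(0, 4/3) is C_P = L/π = 4/(3*π), achieved by sin(3*π/4·x).
This is the k = 1 eigenfunction (up to amplitude), so the ratio equals the sharp Poincaré constant exactly.


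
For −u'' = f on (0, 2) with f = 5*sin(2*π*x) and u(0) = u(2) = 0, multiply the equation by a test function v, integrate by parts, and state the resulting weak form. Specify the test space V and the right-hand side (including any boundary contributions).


V = H^1_0(0, 2) (so v(0) = v(2) = 0); weak form: ∫_0^2 u'v' dx = ∫_0^2 (5*sin(2*π*x)) v dx for all v ∈ V.

Multiply both sides by a test function v and integrate from 0 to 2:
  ∫_0^2 −u''(x) v(x) dx = ∫_0^2 f(x) v(x) dx.
Integrate the LHS by parts once:
  ∫_0^2 −u'' v dx = −[u'(x) v(x)]_0^2 + ∫_0^2 u'(x) v'(x) dx.
Thus ∫_0^2 u'(x) v'(x) dx = ∫_0^2 f(x) v(x) dx + [u'(x) v(x)]_0^2.
Choose V so that boundary terms are either known or forced to vanish.
u is Dirichlet: u(0) = u(2) = 0. Let V = H^1_0(0, 2); then v(0) = v(2) = 0, and [u' v]_0^2 = 0.
Weak formulation: find u (satisfying any essential BC) such that ∫_0^2 u'(x) v'(x) dx = ∫_0^2 f v dx for all v ∈ V.
Substituting f(x) = 5*sin(2*π*x), the right-hand side is ∫_0^2 (5*sin(2*π*x)) v dx.


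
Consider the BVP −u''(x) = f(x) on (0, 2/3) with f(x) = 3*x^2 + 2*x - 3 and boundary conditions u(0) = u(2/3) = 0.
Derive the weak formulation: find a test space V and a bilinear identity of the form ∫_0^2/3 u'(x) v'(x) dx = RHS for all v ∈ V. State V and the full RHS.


V = H^1_0(0, 2/3) (so v(0) = v(2/3) = 0); weak form: ∫_0^2/3 u'v' dx = ∫_0^2/3 (3*x^2 + 2*x - 3) v dx for all v ∈ V.

Multiply both sides by a test function v and integrate from 0 to 2/3:
  ∫_0^2/3 −u''(x) v(x) dx = ∫_0^2/3 f(x) v(x) dx.
Integrate the LHS by parts once:
  ∫_0^2/3 −u'' v dx = −[u'(x) v(x)]_0^2/3 + ∫_0^2/3 u'(x) v'(x) dx.
Thus ∫_0^2/3 u'(x) v'(x) dx = ∫_0^2/3 f(x) v(x) dx + [u'(x) v(x)]_0^2/3.
Choose V so that boundary terms are either known or forced to vanish.
u is Dirichlet: u(0) = u(2/3) = 0. Let V = H^1_0(0, 2/3); then v(0) = v(2/3) = 0, and [u' v]_0^2/3 = 0.
Weak formulation: find u (satisfying any essential BC) such that ∫_0^2/3 u'(x) v'(x) dx = ∫_0^2/3 f v dx for all v ∈ V.
Substituting f(x) = 3*x^2 + 2*x - 3, the right-hand side is ∫_0^2/3 (3*x^2 + 2*x - 3) v dx.


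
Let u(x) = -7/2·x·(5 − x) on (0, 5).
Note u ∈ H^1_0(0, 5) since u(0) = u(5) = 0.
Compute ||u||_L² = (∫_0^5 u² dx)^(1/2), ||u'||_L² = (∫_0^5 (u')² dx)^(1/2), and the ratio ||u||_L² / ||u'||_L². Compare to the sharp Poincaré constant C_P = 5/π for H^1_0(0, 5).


||u||_L² / ||u'||_L² = sqrt(10)/2 < C_P = 5/π.

u(x) = -7/2·x·(5 − x), so u'(x) = 7*x - 35/2.
u(x) = -7/2·x·(5 − x) vanishes at x = 0 and x = 5, so u ∈ H^1_0(0, 5). Differentiate via the product rule and integrate the resulting polynomials term by term.
  ∫_0^5 u² dx = ∫_0^5 (49*x^4/4 - 245*x^3/2 + 1225*x^2/4) dx. Term by term:
    ∫_0^5 49*x^4/4 dx = 30625/4;  ∫_0^5 -245*x^3/2 dx = -153125/8;  ∫_0^5 1225*x^2/4 dx = 153125/12.
  Sum: 30625/4 − 153125/8 + 153125/12 = 30625/24.
  ∫_0^5 (u')² dx = ∫_0^5 (49*x^2 - 245*x + 1225/4) dx. Term by term:
    ∫_0^5 49*x^2 dx = 6125/3;  ∫_0^5 -245*x dx = -6125/2;  ∫_0^5 1225/4 dx = 6125/4.
  Sum: 6125/3 − 6125/2 + 6125/4 = 6125/12.
∫_0^5 u² dx = 30625/24, so ||u||_L² = 175*sqrt(6)/12.
∫_0^5 (u')² dx = 6125/12, so ||u'||_L² = 35*sqrt(15)/6.
Ratio ||u||_L² / ||u'||_L² = sqrt(10)/2.
Sharp Poincaré constant on H^1_0(0, 5) is C_P = L/π = 5/π, achieved by sin(π/5·x).
A polynomial bump cannot attain the sharp Poincaré constant (only the first sine eigenfunction does), so the ratio is strictly less than C_P, consistent with ||u||_L² ≤ C_P ||u'||_L².


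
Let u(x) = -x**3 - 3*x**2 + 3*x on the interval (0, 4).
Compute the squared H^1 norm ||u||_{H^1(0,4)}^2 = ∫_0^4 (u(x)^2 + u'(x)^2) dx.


||u||_{H^1}^2 = 362956/35

The H^1 norm (squared) on an interval (0, L) is
  ||u||_{H^1}^2 = ∫_0^L u(x)^2 dx + ∫_0^L u'(x)^2 dx.
Compute u'(x) = -3*x**2 - 6*x + 3.
Then u(x)^2 = x**6 + 6*x**5 + 3*x**4 - 18*x**3 + 9*x**2 and u'(x)^2 = 9*x**4 + 36*x**3 + 18*x**2 - 36*x + 9.
Integrate each monomial from 0 to 4 using ∫_0^4 c·x^n dx = c·4^(n+1)/(n+1):
  ∫_0^4 u(x)^2 dx = ∫_0^4 (x^6 + 6*x^5 + 3*x^4 - 18*x^3 + 9*x^2) dx. Term by term:
    ∫_0^4 x^6 dx = 16384/7;  ∫_0^4 6*x^5 dx = 4096;  ∫_0^4 3*x^4 dx = 3072/5;
    ∫_0^4 -18*x^3 dx = -1152;  ∫_0^4 9*x^2 dx = 192.
  Sum: 16384/7 + 4096 + 3072/5 − 1152 + 192 = 213184/35.
  ∫_0^4 u'(x)^2 dx = ∫_0^4 (9*x^4 + 36*x^3 + 18*x^2 - 36*x + 9) dx. Term by term:
    ∫_0^4 9*x^4 dx = 9216/5;  ∫_0^4 36*x^3 dx = 2304;  ∫_0^4 18*x^2 dx = 384;
    ∫_0^4 -36*x dx = -288;  ∫_0^4 9 dx = 36.
  Sum: 9216/5 + 2304 + 384 − 288 + 36 = 21396/5.
Adding: ||u||_{H^1}^2 = 213184/35 + 21396/5 = 362956/35.


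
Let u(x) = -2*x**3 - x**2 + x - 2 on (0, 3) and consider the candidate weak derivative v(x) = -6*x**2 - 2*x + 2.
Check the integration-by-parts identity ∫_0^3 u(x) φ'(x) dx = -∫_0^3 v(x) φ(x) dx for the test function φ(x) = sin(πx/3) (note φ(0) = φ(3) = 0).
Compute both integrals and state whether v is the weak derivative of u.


LHS = -648/π^3 + 174/π, RHS = -648/π^3 + 168/π. No, v is not the weak derivative of u.

u(x) = -2*x**3 - x**2 + x - 2, classical derivative u'(x) = -6*x**2 - 2*x + 1.
φ(x) = sin(πx/3), so φ'(x) = π*cos(π*x/3)/3.
Note φ(0) = φ(3) = 0, so the boundary term u·φ vanishes.
LHS = ∫_0^3 u(x) φ'(x) dx = ∫_0^3 (-2*π*x^3*cos(π*x/3)/3 - π*x^2*cos(π*x/3)/3 + π*x*cos(π*x/3)/3 - 2*π*cos(π*x/3)/3) dx. Term by term:
  ∫_0^3 -2*π*cos(π*x/3)/3 dx = 0;  ∫_0^3 -2*π*x^3*cos(π*x/3)/3 dx = -648/π^3 + 162/π;  ∫_0^3 -π*x^2*cos(π*x/3)/3 dx = 18/π;
  ∫_0^3 π*x*cos(π*x/3)/3 dx = -6/π.
Sum: 0 + -648/π^3 + 162/π + 18/π − 6/π = -648/π^3 + 174/π.
So LHS = -648/π^3 + 174/π.
∫_0^3 v(x) φ(x) dx = ∫_0^3 (-6*x^2*sin(π*x/3) - 2*x*sin(π*x/3) + 2*sin(π*x/3)) dx. Term by term:
  ∫_0^3 2*sin(π*x/3) dx = 12/π;  ∫_0^3 -6*x^2*sin(π*x/3) dx = -162/π + 648/π^3;  ∫_0^3 -2*x*sin(π*x/3) dx = -18/π.
Sum: 12/π + -162/π + 648/π^3 − 18/π = -168/π + 648/π^3.
So RHS = -∫_0^3 v(x) φ(x) dx = -648/π^3 + 168/π.
LHS − RHS = 6/π ≠ 0, so the identity fails.
(For a valid weak derivative the identity must hold for EVERY test function, in particular this one. The failure shows v is NOT the weak derivative of u.)
Correct weak derivative would be u'(x) = -6*x**2 - 2*x + 1.


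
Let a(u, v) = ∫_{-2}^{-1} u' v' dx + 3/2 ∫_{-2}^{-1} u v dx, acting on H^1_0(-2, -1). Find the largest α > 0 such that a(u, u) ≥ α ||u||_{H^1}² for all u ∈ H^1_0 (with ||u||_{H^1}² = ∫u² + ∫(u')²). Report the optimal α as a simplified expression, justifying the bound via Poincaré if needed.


α = 1

Coercivity of a(·,·) on H^1_0(-2, -1) means a(u, u) ≥ α ||u||_{H^1}² for every u ∈ H^1_0.
The interval has length L = 1, and Poincaré/coercivity depend only on L. Here a(u, u) = ∫(u')² + (3/2)·∫u².
Here c = 3/2 ≥ 1, so a(u,u) = ∫(u')² + c∫u² ≥ ∫(u')² + ∫u² = ||u||_{H^1}², i.e. α = 1 works. No larger α is possible: a(u,u) ≥ α||u||_{H^1}² means (1−α)∫(u')² ≥ (α−c)∫u², and for the modes u_n = sin(nπ(x−x₀)/L) (x₀ the left endpoint) one has ∫u_n²/∫(u_n')² = (L/(nπ))² → 0, so a(u_n,u_n)/||u_n||_{H^1}² → 1. Hence the optimal constant is α = 1.
Therefore α = 1.


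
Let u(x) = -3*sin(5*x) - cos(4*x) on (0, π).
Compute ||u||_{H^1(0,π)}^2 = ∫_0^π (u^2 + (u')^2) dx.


||u||_{H^1(0,π)}^2 = 340/3 + 251*π/2

u'(x) = 4*sin(4*x) - 15*cos(5*x).
Expand u² and (u')² and integrate term by term on (0, π), using: for integers n ≥ 1, ∫_0^π sin²(nx) dx = ∫_0^π cos²(nx) dx = π/2; for n ≠ n', ∫_0^π sin(nx)sin(n'x) dx = ∫_0^π cos(nx)cos(n'x) dx = 0; and by product-to-sum, ∫_0^π sin(nx)cos(n'x) dx = ½∫_0^π [sin((n+n')x) + sin((n−n')x)] dx, which is 0 when n+n' is even and 2n/(n²−n'²) when n+n' is odd (it need not vanish on (0, π)).
  u² squared terms: (-1)²·∫cos(4x)² dx = 1·π/2 = π/2;  (-3)²·∫sin(5x)² dx = 9·π/2 = 9*π/2.
  u² cross terms: 2·(-1)·(-3)·∫cos(4x)·sin(5x) dx = 6·(10/9) = 20/3.
  So ∫_0^π u² dx = π/2 + 9*π/2 + 20/3 = 20/3 + 5*π.
  (u')² squared terms: (-15)²·∫cos(5x)² dx = 225·π/2 = 225*π/2;  (4)²·∫sin(4x)² dx = 16·π/2 = 8*π.
  (u')² cross terms: 2·(-15)·(4)·∫cos(5x)·sin(4x) dx = -120·(-8/9) = 320/3.
  So ∫_0^π (u')² dx = 225*π/2 + 8*π + 320/3 = 320/3 + 241*π/2.
||u||_{H^1}^2 = (20/3 + 5*π) + (320/3 + 241*π/2) = 340/3 + 251*π/2.


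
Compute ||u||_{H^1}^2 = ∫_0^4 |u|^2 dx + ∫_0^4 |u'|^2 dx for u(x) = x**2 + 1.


||u||_{H^1}^2 = 1684/5

The H^1 norm (squared) on an interval (0, L) is
  ||u||_{H^1}^2 = ∫_0^L u(x)^2 dx + ∫_0^L u'(x)^2 dx.
Compute u'(x) = 2*x.
Then u(x)^2 = x**4 + 2*x**2 + 1 and u'(x)^2 = 4*x**2.
Integrate each monomial from 0 to 4 using ∫_0^4 c·x^n dx = c·4^(n+1)/(n+1):
  ∫_0^4 u(x)^2 dx = ∫_0^4 (x^4 + 2*x^2 + 1) dx. Term by term:
    ∫_0^4 x^4 dx = 1024/5;  ∫_0^4 2*x^2 dx = 128/3;  ∫_0^4 1 dx = 4.
  Sum: 1024/5 + 128/3 + 4 = 3772/15.
  ∫_0^4 u'(x)^2 dx = ∫_0^4 (4*x^2) dx. Term by term:
    ∫_0^4 4*x^2 dx = 256/3.
Adding: ||u||_{H^1}^2 = 3772/15 + 256/3 = 1684/5.


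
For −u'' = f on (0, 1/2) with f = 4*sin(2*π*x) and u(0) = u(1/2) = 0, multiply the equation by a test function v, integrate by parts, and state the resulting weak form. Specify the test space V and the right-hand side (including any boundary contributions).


V = H^1_0(0, 1/2) (so v(0) = v(1/2) = 0); weak form: ∫_0^1/2 u'v' dx = ∫_0^1/2 (4*sin(2*π*x)) v dx for all v ∈ V.

Multiply both sides by a test function v and integrate from 0 to 1/2:
  ∫_0^1/2 −u''(x) v(x) dx = ∫_0^1/2 f(x) v(x) dx.
Integrate the LHS by parts once:
  ∫_0^1/2 −u'' v dx = −[u'(x) v(x)]_0^1/2 + ∫_0^1/2 u'(x) v'(x) dx.
Thus ∫_0^1/2 u'(x) v'(x) dx = ∫_0^1/2 f(x) v(x) dx + [u'(x) v(x)]_0^1/2.
Choose V so that boundary terms are either known or forced to vanish.
u is Dirichlet: u(0) = u(1/2) = 0. Let V = H^1_0(0, 1/2); then v(0) = v(1/2) = 0, and [u' v]_0^1/2 = 0.
Weak formulation: find u (satisfying any essential BC) such that ∫_0^1/2 u'(x) v'(x) dx = ∫_0^1/2 f v dx for all v ∈ V.
Substituting f(x) = 4*sin(2*π*x), the right-hand side is ∫_0^1/2 (4*sin(2*π*x)) v dx.


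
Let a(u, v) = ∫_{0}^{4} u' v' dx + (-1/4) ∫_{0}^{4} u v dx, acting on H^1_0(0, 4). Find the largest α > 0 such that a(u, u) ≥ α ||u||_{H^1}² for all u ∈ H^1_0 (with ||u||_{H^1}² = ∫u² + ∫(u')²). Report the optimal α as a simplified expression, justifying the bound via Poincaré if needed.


α = (-4 + π^2)/(π^2 + 16)

Coercivity of a(·,·) on H^1_0(0, 4) means a(u, u) ≥ α ||u||_{H^1}² for every u ∈ H^1_0.
The interval has length L = 4, and Poincaré/coercivity depend only on L. Here a(u, u) = ∫(u')² + (-1/4)·∫u².
Here c = -1/4 < 0 with |c| < (π/L)² = π^2/16, so coercivity still holds. The condition a(u,u) ≥ α||u||_{H^1}² reads (1−α)∫(u')² ≥ (α−c)∫u². Any admissible α is ≤ 1 (rapidly oscillating u have ∫u²/∫(u')² → 0), and α = 1 would force 0 ≥ (1−c)∫u², impossible since c < 1; so 1−α > 0. By the sharp Poincaré inequality on H^1_0 of an interval of length L, ∫(u')² ≥ (π/L)²∫u² with equality for the first sine mode sin(π(x−x₀)/L) (x₀ the left endpoint), so the inequality holds for all u iff (1−α)(π/L)² ≥ α − c, i.e. α ≤ ((π/L)² + c)/((π/L)² + 1) = (1 + c(L/π)²)/(1 + (L/π)²). (Direct route, valid since c ≤ 0: Poincaré gives c∫u² ≥ c(L/π)²∫(u')², so a(u,u) ≥ (1 + c(L/π)²)∫(u')², while ||u||_{H^1}² ≤ (1 + (L/π)²)∫(u')²; dividing yields the same α.) With (π/L)² = π^2/16 and c = -1/4, the largest admissible constant is α = ((π/L)² + c)/((π/L)² + 1).
Simplifying, α = (-4 + π^2)/(π^2 + 16).


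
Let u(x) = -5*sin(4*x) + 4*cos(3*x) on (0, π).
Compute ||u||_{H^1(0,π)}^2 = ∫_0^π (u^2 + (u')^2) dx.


||u||_{H^1(0,π)}^2 = -3200/7 + 585*π/2

u'(x) = -12*sin(3*x) - 20*cos(4*x).
Expand u² and (u')² and integrate term by term on (0, π), using: for integers n ≥ 1, ∫_0^π sin²(nx) dx = ∫_0^π cos²(nx) dx = π/2; for n ≠ n', ∫_0^π sin(nx)sin(n'x) dx = ∫_0^π cos(nx)cos(n'x) dx = 0; and by product-to-sum, ∫_0^π sin(nx)cos(n'x) dx = ½∫_0^π [sin((n+n')x) + sin((n−n')x)] dx, which is 0 when n+n' is even and 2n/(n²−n'²) when n+n' is odd (it need not vanish on (0, π)).
  u² squared terms: (-5)²·∫sin(4x)² dx = 25·π/2 = 25*π/2;  (4)²·∫cos(3x)² dx = 16·π/2 = 8*π.
  u² cross terms: 2·(-5)·(4)·∫sin(4x)·cos(3x) dx = -40·(8/7) = -320/7.
  So ∫_0^π u² dx = 25*π/2 + 8*π − 320/7 = -320/7 + 41*π/2.
  (u')² squared terms: (-20)²·∫cos(4x)² dx = 400·π/2 = 200*π;  (-12)²·∫sin(3x)² dx = 144·π/2 = 72*π.
  (u')² cross terms: 2·(-20)·(-12)·∫cos(4x)·sin(3x) dx = 480·(-6/7) = -2880/7.
  So ∫_0^π (u')² dx = 200*π + 72*π − 2880/7 = -2880/7 + 272*π.
||u||_{H^1}^2 = (-320/7 + 41*π/2) + (-2880/7 + 272*π) = -3200/7 + 585*π/2.


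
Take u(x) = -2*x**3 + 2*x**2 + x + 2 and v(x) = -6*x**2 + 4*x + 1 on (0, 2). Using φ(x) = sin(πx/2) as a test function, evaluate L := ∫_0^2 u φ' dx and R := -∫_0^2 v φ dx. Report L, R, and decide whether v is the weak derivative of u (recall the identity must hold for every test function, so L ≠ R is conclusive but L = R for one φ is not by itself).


LHS = -192/π^3 + 28/π, RHS = -192/π^3 + 28/π. Yes, v = u' weakly.

u(x) = -2*x**3 + 2*x**2 + x + 2, classical derivative u'(x) = -6*x**2 + 4*x + 1.
φ(x) = sin(πx/2), so φ'(x) = π*cos(π*x/2)/2.
Note φ(0) = φ(2) = 0, so the boundary term u·φ vanishes.
LHS = ∫_0^2 u(x) φ'(x) dx = ∫_0^2 (-π*x^3*cos(π*x/2) + π*x^2*cos(π*x/2) + π*x*cos(π*x/2)/2 + π*cos(π*x/2)) dx. Term by term:
  ∫_0^2 π*cos(π*x/2) dx = 0;  ∫_0^2 π*x^2*cos(π*x/2) dx = -16/π;  ∫_0^2 π*x*cos(π*x/2)/2 dx = -4/π;
  ∫_0^2 -π*x^3*cos(π*x/2) dx = -192/π^3 + 48/π.
Sum: 0 − 16/π − 4/π + -192/π^3 + 48/π = -192/π^3 + 28/π.
So LHS = -192/π^3 + 28/π.
∫_0^2 v(x) φ(x) dx = ∫_0^2 (-6*x^2*sin(π*x/2) + 4*x*sin(π*x/2) + sin(π*x/2)) dx. Term by term:
  ∫_0^2 -6*x^2*sin(π*x/2) dx = -48/π + 192/π^3;  ∫_0^2 4*x*sin(π*x/2) dx = 16/π;  ∫_0^2 sin(π*x/2) dx = 4/π.
Sum: -48/π + 192/π^3 + 16/π + 4/π = -28/π + 192/π^3.
So RHS = -∫_0^2 v(x) φ(x) dx = -192/π^3 + 28/π.
LHS = RHS, so the identity holds for this test φ.
Moreover u is smooth here and v(x) = u'(x) = -6*x**2 + 4*x + 1 pointwise, so the identity holds for every test function. Hence v is the weak derivative of u.
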